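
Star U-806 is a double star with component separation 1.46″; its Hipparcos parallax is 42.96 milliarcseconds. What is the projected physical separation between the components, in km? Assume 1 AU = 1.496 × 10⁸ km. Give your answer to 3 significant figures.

5.08 × 10^9 km

d = 1/p = 1/0.04296″ = 23.277 pc.
At distance d (pc), an angle of θ arcsec spans θ·d AU: s = 1.46 × 23.277 = 33.984 AU.
= 33.984 × 1.496 × 10⁸ km = 5.0840 × 10^9 km.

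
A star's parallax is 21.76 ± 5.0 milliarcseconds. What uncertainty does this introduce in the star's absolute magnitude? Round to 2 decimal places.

σ_M = 0.50 mag

M = m − 5 log₁₀ d + 5 = m + 5 log₁₀ p + 5, so ∂M/∂p = 5/(p ln 10).
σ_M = (5/ln 10) · (σ_p/p) = 2.1715 × 5.0/21.76 = 2.1715 × 0.22978 = 0.49897.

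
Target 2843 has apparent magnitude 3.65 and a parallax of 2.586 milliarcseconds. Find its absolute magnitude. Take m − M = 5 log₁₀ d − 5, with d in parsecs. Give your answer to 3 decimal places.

M = -4.287

d = 1/p = 1/0.002586″ = 386.7 pc.
m − M = 5 log₁₀(386.7) − 5 = 12.9369 − 5 = 7.9369.
M = m − (m − M) = 3.65 − 7.9369 = -4.287.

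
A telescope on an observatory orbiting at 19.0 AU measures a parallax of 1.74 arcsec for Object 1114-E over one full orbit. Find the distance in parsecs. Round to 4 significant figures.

10.92 pc

With baseline B (in AU) and parallax p (in arcsec), d = B/p parsecs.
d = 19.0 / 1.74 = 10.92 pc.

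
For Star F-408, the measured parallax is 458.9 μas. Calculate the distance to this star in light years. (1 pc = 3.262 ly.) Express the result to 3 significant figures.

p = 458.9 μas = 0.0004589 arcsec.
d = 1/p = 1/0.0004589 = 2179.1 pc.
In light-years: 2179.1 × 3.262 = 7108.2 ly.

7110 light years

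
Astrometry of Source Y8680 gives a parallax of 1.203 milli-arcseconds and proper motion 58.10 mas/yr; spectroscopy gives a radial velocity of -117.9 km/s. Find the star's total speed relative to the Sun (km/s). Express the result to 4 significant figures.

257.5 km/s

d = 1/p = 1/0.001203″ = 831.26 pc.
μ = 58.10 mas/yr = 0.05810 ″/yr.
v_t = 4.740 μ d = 4.740 × 0.05810 × 831.26 = 228.92 km/s.
v = √(v_r² + v_t²) = √((-117.9)² + 228.92²) = √66304.8 = 257.5 km/s.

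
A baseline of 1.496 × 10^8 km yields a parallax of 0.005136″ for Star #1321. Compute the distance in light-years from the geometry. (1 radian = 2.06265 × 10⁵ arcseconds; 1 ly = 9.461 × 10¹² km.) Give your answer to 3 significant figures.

θ = 0.005136″ = 0.005136/206265 = 2.4900 × 10^-8 rad.
d = B/θ = (1.496 × 10^8) / (2.4900 × 10^-8) = 6.0080 × 10^15 km = (6.0080 × 10^15) / (9.461 × 10^12) ly = 635.03 ly.

635 ly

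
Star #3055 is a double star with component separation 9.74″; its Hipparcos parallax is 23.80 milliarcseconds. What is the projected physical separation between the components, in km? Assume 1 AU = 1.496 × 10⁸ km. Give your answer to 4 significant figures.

6.122 × 10^10 km

d = 1/p = 1/0.02380″ = 42.017 pc.
At distance d (pc), an angle of θ arcsec spans θ·d AU: s = 9.74 × 42.017 = 409.25 AU.
= 409.25 × 1.496 × 10⁸ km = 6.1224 × 10^10 km.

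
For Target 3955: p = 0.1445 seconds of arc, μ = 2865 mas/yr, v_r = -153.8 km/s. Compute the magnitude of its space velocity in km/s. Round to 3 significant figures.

d = 1/p = 1/0.1445″ = 6.9204 pc.
μ = 2865 mas/yr = 2.865 ″/yr.
v_t = 4.740 μ d = 4.740 × 2.865 × 6.9204 = 93.98 km/s.
v = √(v_r² + v_t²) = √((-153.8)² + 93.98²) = √32486.7 = 180.24 km/s.

180 km/s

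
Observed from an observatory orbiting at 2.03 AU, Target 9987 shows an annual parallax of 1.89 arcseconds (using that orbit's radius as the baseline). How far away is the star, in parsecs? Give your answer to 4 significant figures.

1.074 pc

With baseline B (in AU) and parallax p (in arcsec), d = B/p parsecs.
d = 2.03 / 1.89 = 1.0741 pc.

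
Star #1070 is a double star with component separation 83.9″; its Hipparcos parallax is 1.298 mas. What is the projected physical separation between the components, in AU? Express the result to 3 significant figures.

d = 1/p = 1/0.001298″ = 770.42 pc.
At distance d (pc), an angle of θ arcsec spans θ·d AU: s = 83.9 × 770.42 = 64638 AU.

64600 AU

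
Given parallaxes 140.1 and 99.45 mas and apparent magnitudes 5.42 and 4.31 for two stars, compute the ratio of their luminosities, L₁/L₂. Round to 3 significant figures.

L₁/L₂ = 0.181

d₁ = 1/p₁ = 1/0.1401″ = 7.1378 pc; d₂ = 1/p₂ = 1/0.09945″ = 10.055 pc.
M₁ = m₁ − 5 log₁₀ d₁ + 5 = 5.42 − 4.2678 + 5 = 6.1522.
M₂ = 4.31 − 5.0119 + 5 = 4.2981.
L₁/L₂ = 10^(0.4(M₂ − M₁)) = 10^(0.4 × (-1.8541)) = 10^(-0.74164) = 0.18128.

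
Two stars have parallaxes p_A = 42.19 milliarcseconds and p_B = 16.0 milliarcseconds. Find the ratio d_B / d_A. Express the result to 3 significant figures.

2.64

Since d = 1/p, d_B/d_A = p_A/p_B.
= 42.19 / 16.0 = 2.6369.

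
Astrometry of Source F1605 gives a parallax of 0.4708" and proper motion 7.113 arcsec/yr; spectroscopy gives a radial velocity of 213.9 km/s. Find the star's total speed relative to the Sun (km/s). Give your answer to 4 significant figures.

d = 1/p = 1/0.4708″ = 2.124 pc.
v_t = 4.740 μ d = 4.740 × 7.113 × 2.124 = 71.612 km/s.
v = √(v_r² + v_t²) = √(213.9² + 71.612²) = √50881.5 = 225.57 km/s.

225.6 km/s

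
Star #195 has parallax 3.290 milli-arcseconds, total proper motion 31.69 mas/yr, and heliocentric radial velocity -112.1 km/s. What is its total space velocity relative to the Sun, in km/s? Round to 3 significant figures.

d = 1/p = 1/0.003290″ = 303.95 pc.
μ = 31.69 mas/yr = 0.03169 ″/yr.
v_t = 4.740 μ d = 4.740 × 0.03169 × 303.95 = 45.657 km/s.
v = √(v_r² + v_t²) = √((-112.1)² + 45.657²) = √14651 = 121.04 km/s.

121 km/s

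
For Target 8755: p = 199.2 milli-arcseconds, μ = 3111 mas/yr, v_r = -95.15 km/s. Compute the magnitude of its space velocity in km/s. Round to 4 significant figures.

d = 1/p = 1/0.1992″ = 5.0201 pc.
μ = 3111 mas/yr = 3.111 ″/yr.
v_t = 4.740 μ d = 4.740 × 3.111 × 5.0201 = 74.027 km/s.
v = √(v_r² + v_t²) = √((-95.15)² + 74.027²) = √14533.5 = 120.55 km/s.

120.6 km/s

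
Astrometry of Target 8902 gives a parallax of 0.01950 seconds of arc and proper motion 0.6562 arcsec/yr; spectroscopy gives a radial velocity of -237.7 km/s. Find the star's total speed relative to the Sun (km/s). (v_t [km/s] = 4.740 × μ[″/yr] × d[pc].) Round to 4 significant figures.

286.3 km/s

d = 1/p = 1/0.01950″ = 51.282 pc.
v_t = 4.740 μ d = 4.740 × 0.6562 × 51.282 = 159.51 km/s.
v = √(v_r² + v_t²) = √((-237.7)² + 159.51²) = √81944.7 = 286.26 km/s.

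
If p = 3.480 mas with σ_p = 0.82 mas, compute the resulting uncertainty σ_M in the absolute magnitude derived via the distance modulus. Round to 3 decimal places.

M = m − 5 log₁₀ d + 5 = m + 5 log₁₀ p + 5, so ∂M/∂p = 5/(p ln 10).
σ_M = (5/ln 10) · (σ_p/p) = 2.1715 × 0.82/3.480 = 2.1715 × 0.23563 = 0.51167.

σ_M = 0.512 mag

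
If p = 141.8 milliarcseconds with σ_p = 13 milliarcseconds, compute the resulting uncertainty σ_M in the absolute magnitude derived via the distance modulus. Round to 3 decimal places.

σ_M = 0.199 mag

M = m − 5 log₁₀ d + 5 = m + 5 log₁₀ p + 5, so ∂M/∂p = 5/(p ln 10).
σ_M = (5/ln 10) · (σ_p/p) = 2.1715 × 13/141.8 = 2.1715 × 0.091678 = 0.19908.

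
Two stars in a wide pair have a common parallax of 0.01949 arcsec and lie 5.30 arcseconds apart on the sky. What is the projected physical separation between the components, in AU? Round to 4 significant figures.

d = 1/p = 1/0.01949″ = 51.308 pc.
At distance d (pc), an angle of θ arcsec spans θ·d AU: s = 5.30 × 51.308 = 271.93 AU.

271.9 AU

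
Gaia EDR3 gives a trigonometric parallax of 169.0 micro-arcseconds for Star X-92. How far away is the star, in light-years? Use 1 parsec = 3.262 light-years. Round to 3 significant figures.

p = 169.0 micro-arcseconds = 0.0001690 arcsec.
d = 1/p = 1/0.0001690 = 5917.2 pc.
In light-years: 5917.2 × 3.262 = 19302 ly.

19300 light years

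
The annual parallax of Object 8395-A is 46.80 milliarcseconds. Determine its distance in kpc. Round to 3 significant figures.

0.0214 kpc

p = 46.80 milliarcseconds = 0.04680 arcsec.
d = 1/p = 1/0.04680 = 21.368 pc.
= 0.021368 kpc.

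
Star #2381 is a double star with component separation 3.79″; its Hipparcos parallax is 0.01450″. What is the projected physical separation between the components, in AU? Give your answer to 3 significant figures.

d = 1/p = 1/0.01450″ = 68.966 pc.
At distance d (pc), an angle of θ arcsec spans θ·d AU: s = 3.79 × 68.966 = 261.38 AU.

261 AU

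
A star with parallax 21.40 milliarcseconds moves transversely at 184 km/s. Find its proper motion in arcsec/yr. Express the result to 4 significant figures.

0.8307 arcsec/yr

d = 1/p = 1/0.02140″ = 46.729 pc.
μ = v_t / (4.74 d) = 184 / (4.74 × 46.729) = 184 / 221.5 = 0.8307 ″/yr.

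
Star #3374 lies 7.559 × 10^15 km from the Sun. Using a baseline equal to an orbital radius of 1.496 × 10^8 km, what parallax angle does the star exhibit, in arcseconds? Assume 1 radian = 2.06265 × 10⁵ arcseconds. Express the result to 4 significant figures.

θ ≈ B/d = (1.496 × 10^8) / (7.559 × 10^15) = 1.9791 × 10^-8 rad.
In arcseconds: 1.9791 × 10^-8 × 206265 = 0.0040822″.

0.004082 arcsec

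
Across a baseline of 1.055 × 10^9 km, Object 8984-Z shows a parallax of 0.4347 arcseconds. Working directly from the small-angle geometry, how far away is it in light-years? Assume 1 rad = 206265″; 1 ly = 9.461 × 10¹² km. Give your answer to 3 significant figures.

52.9 ly

θ = 0.4347″ = 0.4347/206265 = 2.1075 × 10^-6 rad.
d = B/θ = (1.055 × 10^9) / (2.1075 × 10^-6) = 5.0059 × 10^14 km = (5.0059 × 10^14) / (9.461 × 10^12) ly = 52.911 ly.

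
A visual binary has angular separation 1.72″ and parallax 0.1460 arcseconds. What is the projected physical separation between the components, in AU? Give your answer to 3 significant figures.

11.8 AU

d = 1/p = 1/0.1460″ = 6.8493 pc.
At distance d (pc), an angle of θ arcsec spans θ·d AU: s = 1.72 × 6.8493 = 11.781 AU.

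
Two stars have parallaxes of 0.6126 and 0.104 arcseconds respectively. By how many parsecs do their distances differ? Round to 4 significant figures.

7.983 pc

d_A = 1/0.6126″ = 1.6324 pc; d_B = 1/0.1040″ = 9.6154 pc.
|d_B − d_A| = |9.6154 − 1.6324| = 7.983 pc.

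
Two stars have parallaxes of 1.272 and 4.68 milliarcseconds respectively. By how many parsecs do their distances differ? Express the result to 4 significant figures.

572.5 pc

d_A = 1/0.001272″ = 786.16 pc; d_B = 1/0.004680″ = 213.68 pc.
|d_B − d_A| = |213.68 − 786.16| = 572.48 pc.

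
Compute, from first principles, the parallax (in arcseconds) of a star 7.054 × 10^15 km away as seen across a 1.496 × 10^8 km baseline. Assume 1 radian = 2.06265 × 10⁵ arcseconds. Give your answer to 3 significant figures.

θ ≈ B/d = (1.496 × 10^8) / (7.054 × 10^15) = 2.1208 × 10^-8 rad.
In arcseconds: 2.1208 × 10^-8 × 206265 = 0.0043745″.

0.00437 arcsec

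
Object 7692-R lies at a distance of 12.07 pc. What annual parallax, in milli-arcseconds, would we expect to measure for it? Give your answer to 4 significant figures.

82.85 mas

p = 1/d = 1/12.07 = 0.08285 arcsec.
= 0.08285 × 1000 = 82.85 mas.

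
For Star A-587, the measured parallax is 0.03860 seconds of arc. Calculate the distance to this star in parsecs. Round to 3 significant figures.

d = 1/p = 1/0.03860 = 25.907 pc.

25.9 pc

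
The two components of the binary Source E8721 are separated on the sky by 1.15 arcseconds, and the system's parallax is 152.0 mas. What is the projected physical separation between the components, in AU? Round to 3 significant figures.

d = 1/p = 1/0.1520″ = 6.5789 pc.
At distance d (pc), an angle of θ arcsec spans θ·d AU: s = 1.15 × 6.5789 = 7.5657 AU.

7.57 AU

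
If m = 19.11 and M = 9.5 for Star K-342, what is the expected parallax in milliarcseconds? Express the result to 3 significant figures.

1.20 mas

m − M = 19.11 − 9.5 = 9.61.
d = 10^((m−M)/5 + 1) = 10^2.922 = 835.6 pc.
p = 1/d = 1/835.6 = 0.0011967 arcsec = 1.1967 mas.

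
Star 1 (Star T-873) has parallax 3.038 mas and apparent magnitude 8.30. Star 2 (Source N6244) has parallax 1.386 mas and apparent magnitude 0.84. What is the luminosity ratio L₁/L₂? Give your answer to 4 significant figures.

d₁ = 1/p₁ = 1/0.003038″ = 329.16 pc; d₂ = 1/p₂ = 1/0.001386″ = 721.5 pc.
M₁ = m₁ − 5 log₁₀ d₁ + 5 = 8.30 − 12.5870 + 5 = 0.7130.
M₂ = 0.84 − 14.2912 + 5 = -8.4512.
L₁/L₂ = 10^(0.4(M₂ − M₁)) = 10^(0.4 × (-9.1642)) = 10^(-3.66568) = 0.00021593.

L₁/L₂ = 0.0002159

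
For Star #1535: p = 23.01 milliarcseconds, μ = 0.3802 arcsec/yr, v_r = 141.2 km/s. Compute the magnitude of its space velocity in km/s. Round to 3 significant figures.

161 km/s

d = 1/p = 1/0.02301″ = 43.459 pc.
v_t = 4.740 μ d = 4.740 × 0.3802 × 43.459 = 78.32 km/s.
v = √(v_r² + v_t²) = √(141.2² + 78.32²) = √26071.5 = 161.47 km/s.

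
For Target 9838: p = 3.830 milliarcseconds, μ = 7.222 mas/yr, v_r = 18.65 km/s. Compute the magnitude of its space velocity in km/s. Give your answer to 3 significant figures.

20.7 km/s

d = 1/p = 1/0.003830″ = 261.1 pc.
μ = 7.222 mas/yr = 0.007222 ″/yr.
v_t = 4.740 μ d = 4.740 × 0.007222 × 261.1 = 8.938 km/s.
v = √(v_r² + v_t²) = √(18.65² + 8.938²) = √427.71 = 20.681 km/s.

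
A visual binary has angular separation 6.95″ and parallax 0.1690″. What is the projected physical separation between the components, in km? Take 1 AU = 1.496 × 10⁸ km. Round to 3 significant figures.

6.15 × 10^9 km

d = 1/p = 1/0.1690″ = 5.9172 pc.
At distance d (pc), an angle of θ arcsec spans θ·d AU: s = 6.95 × 5.9172 = 41.125 AU.
= 41.125 × 1.496 × 10⁸ km = 6.1523 × 10^9 km.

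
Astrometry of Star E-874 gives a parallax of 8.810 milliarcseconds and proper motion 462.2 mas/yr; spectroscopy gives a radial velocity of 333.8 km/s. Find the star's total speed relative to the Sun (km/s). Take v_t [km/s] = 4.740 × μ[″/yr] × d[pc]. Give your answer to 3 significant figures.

d = 1/p = 1/0.008810″ = 113.51 pc.
μ = 462.2 mas/yr = 0.4622 ″/yr.
v_t = 4.740 μ d = 4.740 × 0.4622 × 113.51 = 248.68 km/s.
v = √(v_r² + v_t²) = √(333.8² + 248.68²) = √173264 = 416.25 km/s.

416 km/s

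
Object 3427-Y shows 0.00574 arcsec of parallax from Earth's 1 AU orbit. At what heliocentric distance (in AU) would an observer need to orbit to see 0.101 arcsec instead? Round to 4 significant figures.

17.60 AU

Parallax scales linearly with baseline: p ∝ B, so B = p_target / p_Earth × 1 AU.
B = 0.101 / 0.00574 = 17.596 AU.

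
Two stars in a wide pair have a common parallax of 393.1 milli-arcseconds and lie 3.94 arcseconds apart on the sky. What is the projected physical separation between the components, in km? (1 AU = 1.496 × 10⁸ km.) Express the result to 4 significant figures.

1.499 × 10^9 km

d = 1/p = 1/0.3931″ = 2.5439 pc.
At distance d (pc), an angle of θ arcsec spans θ·d AU: s = 3.94 × 2.5439 = 10.023 AU.
= 10.023 × 1.496 × 10⁸ km = 1.4994 × 10^9 km.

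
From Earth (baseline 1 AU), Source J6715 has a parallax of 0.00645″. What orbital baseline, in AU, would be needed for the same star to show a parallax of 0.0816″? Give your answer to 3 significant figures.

Parallax scales linearly with baseline: p ∝ B, so B = p_target / p_Earth × 1 AU.
B = 0.0816 / 0.00645 = 12.651 AU.

12.7 AU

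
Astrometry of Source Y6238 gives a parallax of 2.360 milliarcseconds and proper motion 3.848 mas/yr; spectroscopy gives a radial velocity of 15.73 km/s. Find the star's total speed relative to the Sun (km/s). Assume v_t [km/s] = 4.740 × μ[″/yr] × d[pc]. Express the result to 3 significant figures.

17.5 km/s

d = 1/p = 1/0.002360″ = 423.73 pc.
μ = 3.848 mas/yr = 0.003848 ″/yr.
v_t = 4.740 μ d = 4.740 × 0.003848 × 423.73 = 7.7286 km/s.
v = √(v_r² + v_t²) = √(15.73² + 7.7286²) = √307.164 = 17.526 km/s.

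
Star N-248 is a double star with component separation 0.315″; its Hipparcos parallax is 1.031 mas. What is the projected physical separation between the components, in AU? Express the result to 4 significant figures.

d = 1/p = 1/0.001031″ = 969.93 pc.
At distance d (pc), an angle of θ arcsec spans θ·d AU: s = 0.315 × 969.93 = 305.53 AU.

305.5 AU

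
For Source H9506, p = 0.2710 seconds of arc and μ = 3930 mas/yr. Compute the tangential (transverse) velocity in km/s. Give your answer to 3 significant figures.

68.7 km/s

d = 1/p = 1/0.2710″ = 3.69 pc.
μ = 3930 mas/yr = 3.93 ″/yr.
v_t = 4.74 × μ × d = 4.74 × 3.93 × 3.69 = 68.738 km/s.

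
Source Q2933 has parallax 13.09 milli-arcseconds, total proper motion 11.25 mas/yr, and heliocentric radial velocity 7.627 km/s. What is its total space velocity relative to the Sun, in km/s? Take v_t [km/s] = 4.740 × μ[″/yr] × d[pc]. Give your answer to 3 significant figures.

8.65 km/s

d = 1/p = 1/0.01309″ = 76.394 pc.
μ = 11.25 mas/yr = 0.01125 ″/yr.
v_t = 4.740 μ d = 4.740 × 0.01125 × 76.394 = 4.0737 km/s.
v = √(v_r² + v_t²) = √(7.627² + 4.0737²) = √74.7662 = 8.6467 km/s.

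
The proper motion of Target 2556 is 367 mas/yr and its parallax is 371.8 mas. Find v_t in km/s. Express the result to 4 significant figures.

4.679 km/s

d = 1/p = 1/0.3718″ = 2.6896 pc.
μ = 367 mas/yr = 0.367 ″/yr.
v_t = 4.74 × μ × d = 4.74 × 0.367 × 2.6896 = 4.6788 km/s.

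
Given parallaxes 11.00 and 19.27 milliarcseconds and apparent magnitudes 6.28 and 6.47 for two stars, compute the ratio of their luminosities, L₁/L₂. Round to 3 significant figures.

L₁/L₂ = 3.66

d₁ = 1/p₁ = 1/0.01100″ = 90.909 pc; d₂ = 1/p₂ = 1/0.01927″ = 51.894 pc.
M₁ = m₁ − 5 log₁₀ d₁ + 5 = 6.28 − 9.7930 + 5 = 1.4870.
M₂ = 6.47 − 8.5756 + 5 = 2.8944.
L₁/L₂ = 10^(0.4(M₂ − M₁)) = 10^(0.4 × 1.4074) = 10^0.56296 = 3.6556.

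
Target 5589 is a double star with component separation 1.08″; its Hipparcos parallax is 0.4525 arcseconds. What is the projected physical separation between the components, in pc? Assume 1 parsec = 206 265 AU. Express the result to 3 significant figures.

1.16 × 10^-5 pc

d = 1/p = 1/0.4525″ = 2.2099 pc.
At distance d (pc), an angle of θ arcsec spans θ·d AU: s = 1.08 × 2.2099 = 2.3867 AU.
= 2.3867 / 206265 = 1.1571 × 10^-5 pc.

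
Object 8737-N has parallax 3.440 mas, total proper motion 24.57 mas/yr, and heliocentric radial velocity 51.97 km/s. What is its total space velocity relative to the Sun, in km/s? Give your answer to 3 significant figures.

62.0 km/s

d = 1/p = 1/0.003440″ = 290.7 pc.
μ = 24.57 mas/yr = 0.02457 ″/yr.
v_t = 4.740 μ d = 4.740 × 0.02457 × 290.7 = 33.855 km/s.
v = √(v_r² + v_t²) = √(51.97² + 33.855²) = √3847.04 = 62.025 km/s.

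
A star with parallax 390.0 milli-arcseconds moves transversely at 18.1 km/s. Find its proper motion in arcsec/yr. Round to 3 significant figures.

d = 1/p = 1/0.3900″ = 2.5641 pc.
μ = v_t / (4.74 d) = 18.1 / (4.74 × 2.5641) = 18.1 / 12.154 = 1.4892 ″/yr.

1.49 arcsec/yr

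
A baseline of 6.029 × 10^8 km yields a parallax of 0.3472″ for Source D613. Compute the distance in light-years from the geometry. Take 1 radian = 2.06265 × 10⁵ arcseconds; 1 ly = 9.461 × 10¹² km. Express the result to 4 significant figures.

37.86 ly

θ = 0.3472″ = 0.3472/206265 = 1.6833 × 10^-6 rad.
d = B/θ = (6.029 × 10^8) / (1.6833 × 10^-6) = 3.5817 × 10^14 km = (3.5817 × 10^14) / (9.461 × 10^12) ly = 37.858 ly.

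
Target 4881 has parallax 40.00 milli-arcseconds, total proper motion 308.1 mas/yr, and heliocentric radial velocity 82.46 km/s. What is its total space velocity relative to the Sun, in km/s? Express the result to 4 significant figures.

d = 1/p = 1/0.04000″ = 25 pc.
μ = 308.1 mas/yr = 0.3081 ″/yr.
v_t = 4.740 μ d = 4.740 × 0.3081 × 25 = 36.51 km/s.
v = √(v_r² + v_t²) = √(82.46² + 36.51²) = √8132.63 = 90.181 km/s.

90.18 km/s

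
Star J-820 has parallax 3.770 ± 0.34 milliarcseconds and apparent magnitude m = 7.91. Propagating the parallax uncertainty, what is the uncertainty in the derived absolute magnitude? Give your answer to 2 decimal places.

M = m − 5 log₁₀ d + 5 = m + 5 log₁₀ p + 5, so ∂M/∂p = 5/(p ln 10).
σ_M = (5/ln 10) · (σ_p/p) = 2.1715 × 0.34/3.770 = 2.1715 × 0.090186 = 0.19584.

σ_M = 0.20 mag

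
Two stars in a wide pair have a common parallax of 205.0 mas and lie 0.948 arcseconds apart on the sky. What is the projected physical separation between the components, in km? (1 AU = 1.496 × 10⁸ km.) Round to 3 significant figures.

6.92 × 10^8 km

d = 1/p = 1/0.2050″ = 4.878 pc.
At distance d (pc), an angle of θ arcsec spans θ·d AU: s = 0.948 × 4.878 = 4.6243 AU.
= 4.6243 × 1.496 × 10⁸ km = 6.9180 × 10^8 km.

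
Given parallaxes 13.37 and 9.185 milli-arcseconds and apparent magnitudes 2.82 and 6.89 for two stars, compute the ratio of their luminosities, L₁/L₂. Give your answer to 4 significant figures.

d₁ = 1/p₁ = 1/0.01337″ = 74.794 pc; d₂ = 1/p₂ = 1/0.009185″ = 108.87 pc.
M₁ = m₁ − 5 log₁₀ d₁ + 5 = 2.82 − 9.3693 + 5 = -1.5493.
M₂ = 6.89 − 10.1845 + 5 = 1.7055.
L₁/L₂ = 10^(0.4(M₂ − M₁)) = 10^(0.4 × 3.2548) = 10^1.30192 = 20.041.

L₁/L₂ = 20.04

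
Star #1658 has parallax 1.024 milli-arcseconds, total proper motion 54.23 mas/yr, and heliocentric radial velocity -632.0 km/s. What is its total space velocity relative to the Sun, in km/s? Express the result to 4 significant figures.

680.0 km/s

d = 1/p = 1/0.001024″ = 976.56 pc.
μ = 54.23 mas/yr = 0.05423 ″/yr.
v_t = 4.740 μ d = 4.740 × 0.05423 × 976.56 = 251.02 km/s.
v = √(v_r² + v_t²) = √((-632.0)² + 251.02²) = √462435 = 680.03 km/s.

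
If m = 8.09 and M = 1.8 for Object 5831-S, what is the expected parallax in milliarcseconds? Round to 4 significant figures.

m − M = 8.09 − 1.8 = 6.29.
d = 10^((m−M)/5 + 1) = 10^2.258 = 181.13 pc.
p = 1/d = 1/181.13 = 0.0055209 arcsec = 5.5209 mas.

5.521 mas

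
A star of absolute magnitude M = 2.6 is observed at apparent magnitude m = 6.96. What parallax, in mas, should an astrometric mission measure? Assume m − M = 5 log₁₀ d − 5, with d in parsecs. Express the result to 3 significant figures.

m − M = 6.96 − 2.6 = 4.36.
d = 10^((m−M)/5 + 1) = 10^1.872 = 74.473 pc.
p = 1/d = 1/74.473 = 0.013428 arcsec = 13.428 mas.

13.4 mas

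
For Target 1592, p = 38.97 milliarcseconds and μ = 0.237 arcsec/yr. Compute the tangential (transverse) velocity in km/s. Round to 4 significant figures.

d = 1/p = 1/0.03897″ = 25.661 pc.
v_t = 4.74 × μ × d = 4.74 × 0.237 × 25.661 = 28.827 km/s.

28.83 km/s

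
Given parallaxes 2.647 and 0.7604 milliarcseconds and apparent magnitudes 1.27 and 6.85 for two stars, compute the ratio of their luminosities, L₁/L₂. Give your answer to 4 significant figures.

L₁/L₂ = 14.08

d₁ = 1/p₁ = 1/0.002647″ = 377.79 pc; d₂ = 1/p₂ = 1/0.0007604″ = 1315.1 pc.
M₁ = m₁ − 5 log₁₀ d₁ + 5 = 1.27 − 12.8863 + 5 = -6.6163.
M₂ = 6.85 − 15.5948 + 5 = -3.7448.
L₁/L₂ = 10^(0.4(M₂ − M₁)) = 10^(0.4 × 2.8715) = 10^1.14860 = 14.08.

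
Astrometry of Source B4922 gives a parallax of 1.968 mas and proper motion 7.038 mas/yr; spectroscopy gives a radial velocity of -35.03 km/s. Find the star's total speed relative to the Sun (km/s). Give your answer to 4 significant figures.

d = 1/p = 1/0.001968″ = 508.13 pc.
μ = 7.038 mas/yr = 0.007038 ″/yr.
v_t = 4.740 μ d = 4.740 × 0.007038 × 508.13 = 16.951 km/s.
v = √(v_r² + v_t²) = √((-35.03)² + 16.951²) = √1514.44 = 38.916 km/s.

38.92 km/s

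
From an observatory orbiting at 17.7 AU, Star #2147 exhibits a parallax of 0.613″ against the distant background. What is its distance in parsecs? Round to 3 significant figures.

28.9 pc

With baseline B (in AU) and parallax p (in arcsec), d = B/p parsecs.
d = 17.7 / 0.613 = 28.874 pc.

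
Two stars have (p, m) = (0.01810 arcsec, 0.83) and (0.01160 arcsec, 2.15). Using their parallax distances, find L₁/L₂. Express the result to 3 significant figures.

d₁ = 1/p₁ = 1/0.01810″ = 55.249 pc; d₂ = 1/p₂ = 1/0.01160″ = 86.207 pc.
M₁ = m₁ − 5 log₁₀ d₁ + 5 = 0.83 − 8.7116 + 5 = -2.8816.
M₂ = 2.15 − 9.6777 + 5 = -2.5277.
L₁/L₂ = 10^(0.4(M₂ − M₁)) = 10^(0.4 × 0.3539) = 10^0.14156 = 1.3854.

L₁/L₂ = 1.39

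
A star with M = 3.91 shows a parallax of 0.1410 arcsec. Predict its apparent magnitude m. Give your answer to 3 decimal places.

d = 1/p = 1/0.1410″ = 7.0922 pc.
m − M = 5 log₁₀ d − 5 = 5 log₁₀(7.0922) − 5 = 4.2539 − 5 = -0.7461.
m = M + (m − M) = 3.91 + (-0.7461) = 3.164.

m = 3.164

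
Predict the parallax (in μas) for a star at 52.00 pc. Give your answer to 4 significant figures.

p = 1/d = 1/52 = 0.019231 arcsec.
= 0.019231 × 10⁶ = 19231 μas.

19230 μas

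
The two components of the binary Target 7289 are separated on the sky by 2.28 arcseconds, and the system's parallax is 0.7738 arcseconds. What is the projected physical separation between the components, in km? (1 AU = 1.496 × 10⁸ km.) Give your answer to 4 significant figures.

d = 1/p = 1/0.7738″ = 1.2923 pc.
At distance d (pc), an angle of θ arcsec spans θ·d AU: s = 2.28 × 1.2923 = 2.9464 AU.
= 2.9464 × 1.496 × 10⁸ km = 4.4078 × 10^8 km.

4.408 × 10^8 km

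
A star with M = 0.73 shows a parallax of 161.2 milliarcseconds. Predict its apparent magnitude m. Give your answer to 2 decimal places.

d = 1/p = 1/0.1612″ = 6.2035 pc.
m − M = 5 log₁₀ d − 5 = 5 log₁₀(6.2035) − 5 = 3.9632 − 5 = -1.0368.
m = M + (m − M) = 0.73 + (-1.0368) = -0.31.

m = -0.31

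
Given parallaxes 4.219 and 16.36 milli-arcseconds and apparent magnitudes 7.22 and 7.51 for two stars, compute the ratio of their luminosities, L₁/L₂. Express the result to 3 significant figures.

d₁ = 1/p₁ = 1/0.004219″ = 237.02 pc; d₂ = 1/p₂ = 1/0.01636″ = 61.125 pc.
M₁ = m₁ − 5 log₁₀ d₁ + 5 = 7.22 − 11.8739 + 5 = 0.3461.
M₂ = 7.51 − 8.9311 + 5 = 3.5789.
L₁/L₂ = 10^(0.4(M₂ − M₁)) = 10^(0.4 × 3.2328) = 10^1.29312 = 19.639.

L₁/L₂ = 19.6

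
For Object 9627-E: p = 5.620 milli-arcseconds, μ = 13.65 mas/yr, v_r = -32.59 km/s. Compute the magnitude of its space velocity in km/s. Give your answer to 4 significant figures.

34.56 km/s

d = 1/p = 1/0.005620″ = 177.94 pc.
μ = 13.65 mas/yr = 0.01365 ″/yr.
v_t = 4.740 μ d = 4.740 × 0.01365 × 177.94 = 11.513 km/s.
v = √(v_r² + v_t²) = √((-32.59)² + 11.513²) = √1194.66 = 34.564 km/s.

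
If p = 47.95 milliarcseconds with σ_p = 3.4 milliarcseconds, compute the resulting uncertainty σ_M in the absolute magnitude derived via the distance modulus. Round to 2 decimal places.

M = m − 5 log₁₀ d + 5 = m + 5 log₁₀ p + 5, so ∂M/∂p = 5/(p ln 10).
σ_M = (5/ln 10) · (σ_p/p) = 2.1715 × 3.4/47.95 = 2.1715 × 0.070907 = 0.15397.

σ_M = 0.15 mag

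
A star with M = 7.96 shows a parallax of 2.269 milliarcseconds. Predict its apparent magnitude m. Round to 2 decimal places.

m = 16.18

d = 1/p = 1/0.002269″ = 440.72 pc.
m − M = 5 log₁₀ d − 5 = 5 log₁₀(440.72) − 5 = 13.2208 − 5 = 8.2208.
m = M + (m − M) = 7.96 + 8.2208 = 16.18.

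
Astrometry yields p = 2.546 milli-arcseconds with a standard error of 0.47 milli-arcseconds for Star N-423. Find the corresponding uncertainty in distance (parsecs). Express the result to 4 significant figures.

72.51 pc

d = 1/p, so σ_d = σ_p / p².
σ_d = 0.000470 / (0.002546)² = 0.000470 / 0.0000064821 = 72.507 pc.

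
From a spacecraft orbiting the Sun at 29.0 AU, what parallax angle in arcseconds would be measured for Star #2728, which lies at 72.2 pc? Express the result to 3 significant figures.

p (arcsec) = B (AU) / d (pc).
p = 29.0 / 72.2 = 0.40166 arcsec.

0.402 arcsec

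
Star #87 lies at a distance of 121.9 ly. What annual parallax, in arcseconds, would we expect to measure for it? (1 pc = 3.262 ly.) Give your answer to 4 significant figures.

d = 121.9 ly ÷ 3.262 = 37.37 pc.
p = 1/d = 1/37.37 = 0.026759 arcsec.

0.02676 arcsec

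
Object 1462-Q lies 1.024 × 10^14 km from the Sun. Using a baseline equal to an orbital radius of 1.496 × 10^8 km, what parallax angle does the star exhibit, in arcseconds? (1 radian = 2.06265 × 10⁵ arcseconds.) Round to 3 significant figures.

0.301 arcsec

θ ≈ B/d = (1.496 × 10^8) / (1.024 × 10^14) = 1.4609 × 10^-6 rad.
In arcseconds: 1.4609 × 10^-6 × 206265 = 0.30133″.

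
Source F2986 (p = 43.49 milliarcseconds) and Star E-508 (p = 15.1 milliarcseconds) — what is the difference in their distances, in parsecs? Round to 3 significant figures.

43.2 pc

d_A = 1/0.04349″ = 22.994 pc; d_B = 1/0.01510″ = 66.225 pc.
|d_B − d_A| = |66.225 − 22.994| = 43.231 pc.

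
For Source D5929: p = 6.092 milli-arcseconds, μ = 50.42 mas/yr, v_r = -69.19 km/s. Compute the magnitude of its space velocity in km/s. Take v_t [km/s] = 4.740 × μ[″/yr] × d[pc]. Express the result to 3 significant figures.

79.5 km/s

d = 1/p = 1/0.006092″ = 164.15 pc.
μ = 50.42 mas/yr = 0.05042 ″/yr.
v_t = 4.740 μ d = 4.740 × 0.05042 × 164.15 = 39.23 km/s.
v = √(v_r² + v_t²) = √((-69.19)² + 39.23²) = √6326.25 = 79.538 km/s.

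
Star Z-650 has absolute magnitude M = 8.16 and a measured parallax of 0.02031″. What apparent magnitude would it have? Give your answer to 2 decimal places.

d = 1/p = 1/0.02031″ = 49.237 pc.
m − M = 5 log₁₀ d − 5 = 5 log₁₀(49.237) − 5 = 8.4615 − 5 = 3.4615.
m = M + (m − M) = 8.16 + 3.4615 = 11.62.

m = 11.62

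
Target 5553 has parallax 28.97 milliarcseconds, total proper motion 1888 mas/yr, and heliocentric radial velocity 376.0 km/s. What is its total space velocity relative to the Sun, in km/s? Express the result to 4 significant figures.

d = 1/p = 1/0.02897″ = 34.518 pc.
μ = 1888 mas/yr = 1.888 ″/yr.
v_t = 4.740 μ d = 4.740 × 1.888 × 34.518 = 308.91 km/s.
v = √(v_r² + v_t²) = √(376.0² + 308.91²) = √236801 = 486.62 km/s.

486.6 km/s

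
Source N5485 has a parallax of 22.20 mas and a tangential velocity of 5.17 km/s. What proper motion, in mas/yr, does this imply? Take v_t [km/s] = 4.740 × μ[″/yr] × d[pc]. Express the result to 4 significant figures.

24.21 mas/yr

d = 1/p = 1/0.02220″ = 45.045 pc.
μ = v_t / (4.74 d) = 5.17 / (4.74 × 45.045) = 5.17 / 213.51 = 0.024214 ″/yr = 24.214 mas/yr.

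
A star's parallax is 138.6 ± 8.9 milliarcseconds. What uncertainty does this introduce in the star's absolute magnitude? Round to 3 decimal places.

M = m − 5 log₁₀ d + 5 = m + 5 log₁₀ p + 5, so ∂M/∂p = 5/(p ln 10).
σ_M = (5/ln 10) · (σ_p/p) = 2.1715 × 8.9/138.6 = 2.1715 × 0.064214 = 0.13944.

σ_M = 0.139 mag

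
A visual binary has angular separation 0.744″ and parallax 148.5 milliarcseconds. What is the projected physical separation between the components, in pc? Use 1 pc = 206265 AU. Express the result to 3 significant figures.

d = 1/p = 1/0.1485″ = 6.734 pc.
At distance d (pc), an angle of θ arcsec spans θ·d AU: s = 0.744 × 6.734 = 5.0101 AU.
= 5.0101 / 206265 = 2.4290 × 10^-5 pc.

2.43 × 10^-5 pc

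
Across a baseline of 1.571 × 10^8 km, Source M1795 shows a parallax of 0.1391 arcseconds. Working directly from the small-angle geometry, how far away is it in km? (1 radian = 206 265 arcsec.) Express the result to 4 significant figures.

θ = 0.1391″ = 0.1391/206265 = 6.7438 × 10^-7 rad.
d = B/θ = (1.571 × 10^8) / (6.7438 × 10^-7) = 2.3295 × 10^14 km.

2.330 × 10^14 km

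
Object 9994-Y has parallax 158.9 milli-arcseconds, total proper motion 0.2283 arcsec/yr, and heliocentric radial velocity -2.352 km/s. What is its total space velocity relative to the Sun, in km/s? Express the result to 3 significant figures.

d = 1/p = 1/0.1589″ = 6.2933 pc.
v_t = 4.740 μ d = 4.740 × 0.2283 × 6.2933 = 6.8102 km/s.
v = √(v_r² + v_t²) = √((-2.352)² + 6.8102²) = √51.9107 = 7.2049 km/s.

7.20 km/s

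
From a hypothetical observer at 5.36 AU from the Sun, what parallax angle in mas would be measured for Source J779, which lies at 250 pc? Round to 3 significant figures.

p (arcsec) = B (AU) / d (pc).
p = 5.36 / 250 = 0.02144 arcsec = 21.44 mas.

21.4 mas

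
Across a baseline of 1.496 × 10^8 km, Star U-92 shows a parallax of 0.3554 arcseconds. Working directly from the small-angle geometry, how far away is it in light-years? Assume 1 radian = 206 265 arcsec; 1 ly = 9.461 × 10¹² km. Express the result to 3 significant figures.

θ = 0.3554″ = 0.3554/206265 = 1.7230 × 10^-6 rad.
d = B/θ = (1.496 × 10^8) / (1.7230 × 10^-6) = 8.6825 × 10^13 km = (8.6825 × 10^13) / (9.461 × 10^12) ly = 9.1771 ly.

9.18 ly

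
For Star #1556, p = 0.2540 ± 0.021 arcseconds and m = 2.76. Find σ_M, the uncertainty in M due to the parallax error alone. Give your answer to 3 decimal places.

M = m − 5 log₁₀ d + 5 = m + 5 log₁₀ p + 5, so ∂M/∂p = 5/(p ln 10).
σ_M = (5/ln 10) · (σ_p/p) = 2.1715 × 0.021/0.2540 = 2.1715 × 0.082677 = 0.17953.

σ_M = 0.180 mag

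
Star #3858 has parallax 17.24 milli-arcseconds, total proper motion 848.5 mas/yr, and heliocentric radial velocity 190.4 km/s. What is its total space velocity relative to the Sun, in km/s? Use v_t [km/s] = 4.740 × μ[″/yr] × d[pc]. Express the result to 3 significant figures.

d = 1/p = 1/0.01724″ = 58.005 pc.
μ = 848.5 mas/yr = 0.8485 ″/yr.
v_t = 4.740 μ d = 4.740 × 0.8485 × 58.005 = 233.29 km/s.
v = √(v_r² + v_t²) = √(190.4² + 233.29²) = √90676.4 = 301.13 km/s.

301 km/s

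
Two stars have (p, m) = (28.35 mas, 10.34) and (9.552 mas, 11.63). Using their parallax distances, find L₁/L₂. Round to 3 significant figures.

d₁ = 1/p₁ = 1/0.02835″ = 35.273 pc; d₂ = 1/p₂ = 1/0.009552″ = 104.69 pc.
M₁ = m₁ − 5 log₁₀ d₁ + 5 = 10.34 − 7.7372 + 5 = 7.6028.
M₂ = 11.63 − 10.0995 + 5 = 6.5305.
L₁/L₂ = 10^(0.4(M₂ − M₁)) = 10^(0.4 × (-1.0723)) = 10^(-0.42892) = 0.37246.

L₁/L₂ = 0.372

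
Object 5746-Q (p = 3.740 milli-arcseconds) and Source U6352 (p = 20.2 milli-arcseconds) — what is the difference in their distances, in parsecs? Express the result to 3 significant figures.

218 pc

d_A = 1/0.003740″ = 267.38 pc; d_B = 1/0.02020″ = 49.505 pc.
|d_B − d_A| = |49.505 − 267.38| = 217.88 pc.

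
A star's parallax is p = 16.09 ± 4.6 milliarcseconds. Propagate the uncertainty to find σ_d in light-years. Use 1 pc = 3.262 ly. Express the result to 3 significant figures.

58.0 ly

d = 1/p, so σ_d = σ_p / p².
σ_d = 0.00460 / (0.01609)² = 0.00460 / 0.00025889 = 17.768 pc = 17.768 × 3.262 ly = 57.959 ly.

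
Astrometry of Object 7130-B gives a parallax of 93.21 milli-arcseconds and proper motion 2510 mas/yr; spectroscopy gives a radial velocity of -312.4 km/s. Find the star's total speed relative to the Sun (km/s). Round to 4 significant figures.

d = 1/p = 1/0.09321″ = 10.728 pc.
μ = 2510 mas/yr = 2.510 ″/yr.
v_t = 4.740 μ d = 4.740 × 2.510 × 10.728 = 127.64 km/s.
v = √(v_r² + v_t²) = √((-312.4)² + 127.64²) = √113886 = 337.47 km/s.

337.5 km/s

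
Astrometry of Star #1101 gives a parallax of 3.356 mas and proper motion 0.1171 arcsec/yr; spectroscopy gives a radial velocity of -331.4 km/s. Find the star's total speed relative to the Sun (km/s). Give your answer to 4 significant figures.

370.4 km/s

d = 1/p = 1/0.003356″ = 297.97 pc.
v_t = 4.740 μ d = 4.740 × 0.1171 × 297.97 = 165.39 km/s.
v = √(v_r² + v_t²) = √((-331.4)² + 165.39²) = √137180 = 370.38 km/s.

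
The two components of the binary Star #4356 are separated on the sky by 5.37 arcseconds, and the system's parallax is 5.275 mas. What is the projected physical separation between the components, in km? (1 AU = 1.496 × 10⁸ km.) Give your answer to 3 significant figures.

1.52 × 10^11 km

d = 1/p = 1/0.005275″ = 189.57 pc.
At distance d (pc), an angle of θ arcsec spans θ·d AU: s = 5.37 × 189.57 = 1018 AU.
= 1018 × 1.496 × 10⁸ km = 1.5229 × 10^11 km.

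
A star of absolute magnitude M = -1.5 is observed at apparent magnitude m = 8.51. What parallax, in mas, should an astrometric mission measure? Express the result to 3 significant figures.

0.995 mas

m − M = 8.51 − (-1.5) = 10.01.
d = 10^((m−M)/5 + 1) = 10^3.002 = 1004.6 pc.
p = 1/d = 1/1004.6 = 0.00099542 arcsec = 0.99542 mas.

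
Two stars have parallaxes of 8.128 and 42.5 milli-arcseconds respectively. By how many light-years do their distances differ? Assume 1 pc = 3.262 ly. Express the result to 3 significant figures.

325 ly

d_A = 1/0.008128″ = 123.03 pc; d_B = 1/0.04250″ = 23.529 pc.
|d_B − d_A| = |23.529 − 123.03| = 99.501 pc = 99.501 × 3.262 ly = 324.57 ly.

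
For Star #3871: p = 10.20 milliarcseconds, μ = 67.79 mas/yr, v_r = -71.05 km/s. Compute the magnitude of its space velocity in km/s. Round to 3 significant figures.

d = 1/p = 1/0.01020″ = 98.039 pc.
μ = 67.79 mas/yr = 0.06779 ″/yr.
v_t = 4.740 μ d = 4.740 × 0.06779 × 98.039 = 31.502 km/s.
v = √(v_r² + v_t²) = √((-71.05)² + 31.502²) = √6040.48 = 77.721 km/s.

77.7 km/s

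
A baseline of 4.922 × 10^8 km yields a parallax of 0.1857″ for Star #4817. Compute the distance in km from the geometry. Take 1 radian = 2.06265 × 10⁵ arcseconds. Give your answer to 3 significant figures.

θ = 0.1857″ = 0.1857/206265 = 9.0030 × 10^-7 rad.
d = B/θ = (4.922 × 10^8) / (9.0030 × 10^-7) = 5.4671 × 10^14 km.

5.47 × 10^14 km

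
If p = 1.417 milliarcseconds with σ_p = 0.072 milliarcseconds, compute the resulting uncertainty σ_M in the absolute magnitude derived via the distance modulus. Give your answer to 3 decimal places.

M = m − 5 log₁₀ d + 5 = m + 5 log₁₀ p + 5, so ∂M/∂p = 5/(p ln 10).
σ_M = (5/ln 10) · (σ_p/p) = 2.1715 × 0.072/1.417 = 2.1715 × 0.050812 = 0.11034.

σ_M = 0.110 mag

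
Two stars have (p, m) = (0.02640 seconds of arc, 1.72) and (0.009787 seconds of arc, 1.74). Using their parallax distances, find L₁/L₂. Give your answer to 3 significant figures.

L₁/L₂ = 0.140

d₁ = 1/p₁ = 1/0.02640″ = 37.879 pc; d₂ = 1/p₂ = 1/0.009787″ = 102.18 pc.
M₁ = m₁ − 5 log₁₀ d₁ + 5 = 1.72 − 7.8920 + 5 = -1.1720.
M₂ = 1.74 − 10.0468 + 5 = -3.3068.
L₁/L₂ = 10^(0.4(M₂ − M₁)) = 10^(0.4 × (-2.1348)) = 10^(-0.85392) = 0.13998.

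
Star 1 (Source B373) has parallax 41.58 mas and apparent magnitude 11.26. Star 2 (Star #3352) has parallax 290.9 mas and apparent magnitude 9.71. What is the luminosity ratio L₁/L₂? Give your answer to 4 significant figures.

d₁ = 1/p₁ = 1/0.04158″ = 24.05 pc; d₂ = 1/p₂ = 1/0.2909″ = 3.4376 pc.
M₁ = m₁ − 5 log₁₀ d₁ + 5 = 11.26 − 6.9056 + 5 = 9.3544.
M₂ = 9.71 − 2.6813 + 5 = 12.0287.
L₁/L₂ = 10^(0.4(M₂ − M₁)) = 10^(0.4 × 2.6743) = 10^1.06972 = 11.741.

L₁/L₂ = 11.74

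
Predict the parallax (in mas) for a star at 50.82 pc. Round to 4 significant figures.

19.68 mas

p = 1/d = 1/50.82 = 0.019677 arcsec.
= 0.019677 × 1000 = 19.677 mas.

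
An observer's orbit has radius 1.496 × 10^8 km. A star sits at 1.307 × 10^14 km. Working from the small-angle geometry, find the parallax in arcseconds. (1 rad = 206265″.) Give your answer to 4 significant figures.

0.2361 arcsec

θ ≈ B/d = (1.496 × 10^8) / (1.307 × 10^14) = 1.1446 × 10^-6 rad.
In arcseconds: 1.1446 × 10^-6 × 206265 = 0.23609″.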